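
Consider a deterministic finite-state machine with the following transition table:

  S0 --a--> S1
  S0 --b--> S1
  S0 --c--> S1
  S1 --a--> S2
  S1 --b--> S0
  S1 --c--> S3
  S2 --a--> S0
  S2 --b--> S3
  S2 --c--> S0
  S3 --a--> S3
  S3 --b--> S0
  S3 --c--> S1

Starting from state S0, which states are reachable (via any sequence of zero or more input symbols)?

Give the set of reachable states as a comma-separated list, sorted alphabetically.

BFS from S0:
  visit S0: S0--a-->S1 (new), S0--b-->S1 (seen), S0--c-->S1 (seen)
  visit S1: S1--a-->S2 (new), S1--b-->S0 (seen), S1--c-->S3 (new)
  visit S2: S2--a-->S0 (seen), S2--b-->S3 (seen), S2--c-->S0 (seen)
  visit S3: S3--a-->S3 (seen), S3--b-->S0 (seen), S3--c-->S1 (seen)

Answer: S0, S1, S2, S3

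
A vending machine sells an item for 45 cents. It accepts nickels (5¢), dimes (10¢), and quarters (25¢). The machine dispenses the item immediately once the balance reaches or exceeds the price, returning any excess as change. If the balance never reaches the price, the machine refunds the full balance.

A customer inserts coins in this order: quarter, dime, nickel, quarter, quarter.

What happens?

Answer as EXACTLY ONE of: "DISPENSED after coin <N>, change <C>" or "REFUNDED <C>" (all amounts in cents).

Answer: DISPENSED after coin 4, change 20

Derivation:
Price: 45¢
Coin 1 (quarter, 25¢): balance = 25¢
Coin 2 (dime, 10¢): balance = 35¢
Coin 3 (nickel, 5¢): balance = 40¢
Coin 4 (quarter, 25¢): balance = 65¢
  → balance >= price → DISPENSE, change = 65 - 45 = 20¢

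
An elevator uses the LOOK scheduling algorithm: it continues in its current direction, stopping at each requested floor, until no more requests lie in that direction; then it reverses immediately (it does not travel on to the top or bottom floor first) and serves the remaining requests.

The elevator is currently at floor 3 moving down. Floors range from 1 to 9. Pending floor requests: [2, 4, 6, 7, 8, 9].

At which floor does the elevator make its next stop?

Answer: 2

Derivation:
Current floor: 3, direction: down
Requests above: [4, 6, 7, 8, 9]
Requests below: [2]
Moving down and requests lie below → nearest below is max([2]) = 2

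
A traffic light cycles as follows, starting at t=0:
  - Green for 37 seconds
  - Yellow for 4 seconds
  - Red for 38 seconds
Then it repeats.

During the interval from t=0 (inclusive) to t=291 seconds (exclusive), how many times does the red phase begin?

Cycle = 37+4+38 = 79s
red phase starts at t = k*79 + 41 for k=0,1,2,...
Need k*79+41 < 291 → k < 3.165
k ∈ {0, ..., 3} → 4 starts

Answer: 4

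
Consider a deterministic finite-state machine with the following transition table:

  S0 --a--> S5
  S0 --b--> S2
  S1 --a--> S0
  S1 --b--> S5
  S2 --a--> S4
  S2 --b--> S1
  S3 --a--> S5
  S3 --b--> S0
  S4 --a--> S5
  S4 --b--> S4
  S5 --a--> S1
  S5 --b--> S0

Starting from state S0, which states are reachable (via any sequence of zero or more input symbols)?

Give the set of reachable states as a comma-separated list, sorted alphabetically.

BFS from S0:
  visit S0: S0--a-->S5 (new), S0--b-->S2 (new)
  visit S5: S5--a-->S1 (new), S5--b-->S0 (seen)
  visit S2: S2--a-->S4 (new), S2--b-->S1 (seen)
  visit S1: S1--a-->S0 (seen), S1--b-->S5 (seen)
  visit S4: S4--a-->S5 (seen), S4--b-->S4 (seen)

Answer: S0, S1, S2, S4, S5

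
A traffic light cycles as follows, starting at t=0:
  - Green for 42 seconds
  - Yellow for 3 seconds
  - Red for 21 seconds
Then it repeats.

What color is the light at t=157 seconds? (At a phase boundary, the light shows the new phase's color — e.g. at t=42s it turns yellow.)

Cycle length = 42 + 3 + 21 = 66s
t = 157, phase_t = 157 mod 66 = 25
25 < 42 (green end) → GREEN

Answer: green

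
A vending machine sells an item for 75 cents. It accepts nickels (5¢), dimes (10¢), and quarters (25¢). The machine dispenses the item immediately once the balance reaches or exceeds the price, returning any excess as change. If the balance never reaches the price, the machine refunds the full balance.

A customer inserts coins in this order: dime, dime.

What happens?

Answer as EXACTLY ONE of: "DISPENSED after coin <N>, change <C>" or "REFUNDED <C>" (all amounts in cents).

Answer: REFUNDED 20

Derivation:
Price: 75¢
Coin 1 (dime, 10¢): balance = 10¢
Coin 2 (dime, 10¢): balance = 20¢
All coins inserted, balance 20¢ < price 75¢ → REFUND 20¢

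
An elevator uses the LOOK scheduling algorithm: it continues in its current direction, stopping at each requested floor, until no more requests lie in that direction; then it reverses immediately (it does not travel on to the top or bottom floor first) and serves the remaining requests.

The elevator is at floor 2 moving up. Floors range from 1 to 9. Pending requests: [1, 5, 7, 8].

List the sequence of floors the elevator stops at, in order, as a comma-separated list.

Current: 2, moving UP
Serve above first (ascending): [5, 7, 8]
Then reverse, serve below (descending): [1]

Answer: 5, 7, 8, 1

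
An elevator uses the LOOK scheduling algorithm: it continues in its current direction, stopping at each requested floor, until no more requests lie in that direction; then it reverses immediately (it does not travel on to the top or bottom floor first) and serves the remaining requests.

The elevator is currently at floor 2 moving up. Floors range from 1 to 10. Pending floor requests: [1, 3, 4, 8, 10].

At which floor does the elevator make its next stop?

Current floor: 2, direction: up
Requests above: [3, 4, 8, 10]
Requests below: [1]
Moving up and requests lie above → nearest above is min([3, 4, 8, 10]) = 3

Answer: 3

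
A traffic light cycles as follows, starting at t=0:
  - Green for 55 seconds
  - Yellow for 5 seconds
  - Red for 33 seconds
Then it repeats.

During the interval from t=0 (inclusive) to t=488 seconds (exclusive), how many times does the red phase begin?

Answer: 5

Derivation:
Cycle = 55+5+33 = 93s
red phase starts at t = k*93 + 60 for k=0,1,2,...
Need k*93+60 < 488 → k < 4.602
k ∈ {0, ..., 4} → 5 starts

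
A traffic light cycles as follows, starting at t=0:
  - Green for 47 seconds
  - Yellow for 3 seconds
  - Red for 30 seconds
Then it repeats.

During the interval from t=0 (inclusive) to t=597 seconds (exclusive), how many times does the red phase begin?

Cycle = 47+3+30 = 80s
red phase starts at t = k*80 + 50 for k=0,1,2,...
Need k*80+50 < 597 → k < 6.838
k ∈ {0, ..., 6} → 7 starts

Answer: 7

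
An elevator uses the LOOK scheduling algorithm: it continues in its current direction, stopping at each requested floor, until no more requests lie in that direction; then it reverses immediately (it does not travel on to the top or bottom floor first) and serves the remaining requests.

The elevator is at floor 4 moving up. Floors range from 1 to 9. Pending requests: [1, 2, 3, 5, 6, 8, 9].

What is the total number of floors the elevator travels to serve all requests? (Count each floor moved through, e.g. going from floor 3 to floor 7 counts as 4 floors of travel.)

Answer: 13

Derivation:
Start at floor 4 moving up, LOOK stop order: [5, 6, 8, 9, 3, 2, 1]
  4 → 5: |5-4| = 1, total = 1
  5 → 6: |6-5| = 1, total = 2
  6 → 8: |8-6| = 2, total = 4
  8 → 9: |9-8| = 1, total = 5
  9 → 3: |3-9| = 6, total = 11
  3 → 2: |2-3| = 1, total = 12
  2 → 1: |1-2| = 1, total = 13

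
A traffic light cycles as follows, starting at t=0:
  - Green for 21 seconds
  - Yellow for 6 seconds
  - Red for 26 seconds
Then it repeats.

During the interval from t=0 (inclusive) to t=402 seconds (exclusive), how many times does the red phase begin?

Answer: 8

Derivation:
Cycle = 21+6+26 = 53s
red phase starts at t = k*53 + 27 for k=0,1,2,...
Need k*53+27 < 402 → k < 7.075
k ∈ {0, ..., 7} → 8 starts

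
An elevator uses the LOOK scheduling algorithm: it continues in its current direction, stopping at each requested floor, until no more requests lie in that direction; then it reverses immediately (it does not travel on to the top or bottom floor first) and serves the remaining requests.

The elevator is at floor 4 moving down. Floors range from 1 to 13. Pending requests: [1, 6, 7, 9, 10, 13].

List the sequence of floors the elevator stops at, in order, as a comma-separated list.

Current: 4, moving DOWN
Serve below first (descending): [1]
Then reverse, serve above (ascending): [6, 7, 9, 10, 13]

Answer: 1, 6, 7, 9, 10, 13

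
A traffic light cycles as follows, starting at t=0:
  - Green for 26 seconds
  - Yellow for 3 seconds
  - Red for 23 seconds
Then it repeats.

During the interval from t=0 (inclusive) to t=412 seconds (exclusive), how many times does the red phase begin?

Cycle = 26+3+23 = 52s
red phase starts at t = k*52 + 29 for k=0,1,2,...
Need k*52+29 < 412 → k < 7.365
k ∈ {0, ..., 7} → 8 starts

Answer: 8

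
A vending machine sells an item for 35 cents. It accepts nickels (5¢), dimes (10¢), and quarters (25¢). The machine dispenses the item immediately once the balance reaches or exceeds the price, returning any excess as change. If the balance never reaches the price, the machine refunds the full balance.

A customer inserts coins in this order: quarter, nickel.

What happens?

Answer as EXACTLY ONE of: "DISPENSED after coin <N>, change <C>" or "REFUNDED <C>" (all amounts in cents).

Price: 35¢
Coin 1 (quarter, 25¢): balance = 25¢
Coin 2 (nickel, 5¢): balance = 30¢
All coins inserted, balance 30¢ < price 35¢ → REFUND 30¢

Answer: REFUNDED 30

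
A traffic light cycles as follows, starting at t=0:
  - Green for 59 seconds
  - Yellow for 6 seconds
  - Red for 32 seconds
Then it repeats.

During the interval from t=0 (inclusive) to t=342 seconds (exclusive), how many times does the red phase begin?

Cycle = 59+6+32 = 97s
red phase starts at t = k*97 + 65 for k=0,1,2,...
Need k*97+65 < 342 → k < 2.856
k ∈ {0, ..., 2} → 3 starts

Answer: 3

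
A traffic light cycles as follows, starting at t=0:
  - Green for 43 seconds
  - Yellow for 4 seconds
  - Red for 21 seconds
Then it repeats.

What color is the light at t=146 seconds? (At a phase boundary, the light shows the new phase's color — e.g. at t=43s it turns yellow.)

Cycle length = 43 + 4 + 21 = 68s
t = 146, phase_t = 146 mod 68 = 10
10 < 43 (green end) → GREEN

Answer: green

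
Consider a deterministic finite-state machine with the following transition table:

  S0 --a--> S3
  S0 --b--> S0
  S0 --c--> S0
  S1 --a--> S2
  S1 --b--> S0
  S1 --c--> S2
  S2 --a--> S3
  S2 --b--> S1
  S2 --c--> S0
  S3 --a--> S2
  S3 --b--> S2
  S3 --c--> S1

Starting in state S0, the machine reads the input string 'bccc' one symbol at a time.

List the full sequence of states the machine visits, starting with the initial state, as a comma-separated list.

Answer: S0, S0, S0, S0, S0

Derivation:
Start: S0
  read 'b': S0 --b--> S0
  read 'c': S0 --c--> S0
  read 'c': S0 --c--> S0
  read 'c': S0 --c--> S0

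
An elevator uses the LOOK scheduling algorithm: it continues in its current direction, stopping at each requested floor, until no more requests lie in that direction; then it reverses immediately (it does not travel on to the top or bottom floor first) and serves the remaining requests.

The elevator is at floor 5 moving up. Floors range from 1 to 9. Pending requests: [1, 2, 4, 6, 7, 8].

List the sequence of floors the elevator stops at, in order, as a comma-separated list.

Current: 5, moving UP
Serve above first (ascending): [6, 7, 8]
Then reverse, serve below (descending): [4, 2, 1]

Answer: 6, 7, 8, 4, 2, 1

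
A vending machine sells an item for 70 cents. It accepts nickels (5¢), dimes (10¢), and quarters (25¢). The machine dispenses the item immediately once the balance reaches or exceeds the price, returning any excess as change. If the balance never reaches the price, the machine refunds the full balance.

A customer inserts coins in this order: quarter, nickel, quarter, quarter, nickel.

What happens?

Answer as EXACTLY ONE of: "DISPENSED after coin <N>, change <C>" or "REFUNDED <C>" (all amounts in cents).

Answer: DISPENSED after coin 4, change 10

Derivation:
Price: 70¢
Coin 1 (quarter, 25¢): balance = 25¢
Coin 2 (nickel, 5¢): balance = 30¢
Coin 3 (quarter, 25¢): balance = 55¢
Coin 4 (quarter, 25¢): balance = 80¢
  → balance >= price → DISPENSE, change = 80 - 70 = 10¢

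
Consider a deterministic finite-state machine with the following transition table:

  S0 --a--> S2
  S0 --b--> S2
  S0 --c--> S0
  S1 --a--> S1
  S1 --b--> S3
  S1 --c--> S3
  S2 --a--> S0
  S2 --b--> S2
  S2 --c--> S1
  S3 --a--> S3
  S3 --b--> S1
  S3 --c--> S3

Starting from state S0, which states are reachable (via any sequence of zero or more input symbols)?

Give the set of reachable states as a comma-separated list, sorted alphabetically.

BFS from S0:
  visit S0: S0--a-->S2 (new), S0--b-->S2 (seen), S0--c-->S0 (seen)
  visit S2: S2--a-->S0 (seen), S2--b-->S2 (seen), S2--c-->S1 (new)
  visit S1: S1--a-->S1 (seen), S1--b-->S3 (new), S1--c-->S3 (seen)
  visit S3: S3--a-->S3 (seen), S3--b-->S1 (seen), S3--c-->S3 (seen)

Answer: S0, S1, S2, S3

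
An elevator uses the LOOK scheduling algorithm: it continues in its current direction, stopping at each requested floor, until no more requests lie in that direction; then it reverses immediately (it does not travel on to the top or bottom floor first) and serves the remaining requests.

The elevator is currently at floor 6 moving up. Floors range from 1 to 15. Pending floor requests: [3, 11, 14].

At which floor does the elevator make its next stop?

Answer: 11

Derivation:
Current floor: 6, direction: up
Requests above: [11, 14]
Requests below: [3]
Moving up and requests lie above → nearest above is min([11, 14]) = 11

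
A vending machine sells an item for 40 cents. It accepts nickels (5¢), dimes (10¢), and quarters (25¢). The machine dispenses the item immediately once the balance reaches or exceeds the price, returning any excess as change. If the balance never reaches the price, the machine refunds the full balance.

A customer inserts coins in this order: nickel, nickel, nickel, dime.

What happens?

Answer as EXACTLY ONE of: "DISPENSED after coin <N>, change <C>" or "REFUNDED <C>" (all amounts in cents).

Price: 40¢
Coin 1 (nickel, 5¢): balance = 5¢
Coin 2 (nickel, 5¢): balance = 10¢
Coin 3 (nickel, 5¢): balance = 15¢
Coin 4 (dime, 10¢): balance = 25¢
All coins inserted, balance 25¢ < price 40¢ → REFUND 25¢

Answer: REFUNDED 25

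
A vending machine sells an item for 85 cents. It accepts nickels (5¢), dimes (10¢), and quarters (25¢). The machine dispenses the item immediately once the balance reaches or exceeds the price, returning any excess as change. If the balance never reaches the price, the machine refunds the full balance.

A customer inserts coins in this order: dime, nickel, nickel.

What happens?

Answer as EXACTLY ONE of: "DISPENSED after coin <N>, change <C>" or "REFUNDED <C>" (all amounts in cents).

Price: 85¢
Coin 1 (dime, 10¢): balance = 10¢
Coin 2 (nickel, 5¢): balance = 15¢
Coin 3 (nickel, 5¢): balance = 20¢
All coins inserted, balance 20¢ < price 85¢ → REFUND 20¢

Answer: REFUNDED 20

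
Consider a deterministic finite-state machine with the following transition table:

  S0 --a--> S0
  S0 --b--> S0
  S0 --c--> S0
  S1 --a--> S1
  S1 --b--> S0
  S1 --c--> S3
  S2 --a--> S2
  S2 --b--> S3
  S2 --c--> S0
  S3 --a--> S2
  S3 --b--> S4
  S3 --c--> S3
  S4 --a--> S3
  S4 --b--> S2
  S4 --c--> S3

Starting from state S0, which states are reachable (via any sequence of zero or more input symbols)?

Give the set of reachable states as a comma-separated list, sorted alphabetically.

BFS from S0:
  visit S0: S0--a-->S0 (seen), S0--b-->S0 (seen), S0--c-->S0 (seen)

Answer: S0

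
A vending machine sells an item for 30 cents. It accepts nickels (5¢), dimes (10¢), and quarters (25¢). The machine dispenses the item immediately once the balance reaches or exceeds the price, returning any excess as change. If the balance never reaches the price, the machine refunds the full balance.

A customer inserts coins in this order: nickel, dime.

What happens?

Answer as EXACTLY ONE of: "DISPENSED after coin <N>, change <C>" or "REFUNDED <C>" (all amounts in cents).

Answer: REFUNDED 15

Derivation:
Price: 30¢
Coin 1 (nickel, 5¢): balance = 5¢
Coin 2 (dime, 10¢): balance = 15¢
All coins inserted, balance 15¢ < price 30¢ → REFUND 15¢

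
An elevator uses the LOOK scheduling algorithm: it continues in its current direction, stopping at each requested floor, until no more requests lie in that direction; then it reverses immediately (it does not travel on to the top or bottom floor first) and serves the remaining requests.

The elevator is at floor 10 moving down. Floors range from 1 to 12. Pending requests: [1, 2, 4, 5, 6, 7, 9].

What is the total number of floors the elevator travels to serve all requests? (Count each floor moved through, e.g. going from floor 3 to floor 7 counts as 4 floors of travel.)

Start at floor 10 moving down, LOOK stop order: [9, 7, 6, 5, 4, 2, 1]
  10 → 9: |9-10| = 1, total = 1
  9 → 7: |7-9| = 2, total = 3
  7 → 6: |6-7| = 1, total = 4
  6 → 5: |5-6| = 1, total = 5
  5 → 4: |4-5| = 1, total = 6
  4 → 2: |2-4| = 2, total = 8
  2 → 1: |1-2| = 1, total = 9

Answer: 9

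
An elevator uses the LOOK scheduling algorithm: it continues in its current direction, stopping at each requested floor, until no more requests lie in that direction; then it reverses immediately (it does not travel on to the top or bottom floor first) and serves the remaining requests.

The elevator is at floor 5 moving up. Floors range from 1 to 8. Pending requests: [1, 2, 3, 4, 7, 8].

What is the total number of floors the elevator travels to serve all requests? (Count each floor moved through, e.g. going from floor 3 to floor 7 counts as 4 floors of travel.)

Answer: 10

Derivation:
Start at floor 5 moving up, LOOK stop order: [7, 8, 4, 3, 2, 1]
  5 → 7: |7-5| = 2, total = 2
  7 → 8: |8-7| = 1, total = 3
  8 → 4: |4-8| = 4, total = 7
  4 → 3: |3-4| = 1, total = 8
  3 → 2: |2-3| = 1, total = 9
  2 → 1: |1-2| = 1, total = 10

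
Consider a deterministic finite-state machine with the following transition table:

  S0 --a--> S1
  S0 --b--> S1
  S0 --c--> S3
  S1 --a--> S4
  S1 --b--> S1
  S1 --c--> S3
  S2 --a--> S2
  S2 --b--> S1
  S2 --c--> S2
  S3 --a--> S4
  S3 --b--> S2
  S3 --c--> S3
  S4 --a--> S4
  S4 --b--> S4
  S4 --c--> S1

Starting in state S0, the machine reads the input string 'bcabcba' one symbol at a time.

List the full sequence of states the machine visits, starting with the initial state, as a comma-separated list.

Start: S0
  read 'b': S0 --b--> S1
  read 'c': S1 --c--> S3
  read 'a': S3 --a--> S4
  read 'b': S4 --b--> S4
  read 'c': S4 --c--> S1
  read 'b': S1 --b--> S1
  read 'a': S1 --a--> S4

Answer: S0, S1, S3, S4, S4, S1, S1, S4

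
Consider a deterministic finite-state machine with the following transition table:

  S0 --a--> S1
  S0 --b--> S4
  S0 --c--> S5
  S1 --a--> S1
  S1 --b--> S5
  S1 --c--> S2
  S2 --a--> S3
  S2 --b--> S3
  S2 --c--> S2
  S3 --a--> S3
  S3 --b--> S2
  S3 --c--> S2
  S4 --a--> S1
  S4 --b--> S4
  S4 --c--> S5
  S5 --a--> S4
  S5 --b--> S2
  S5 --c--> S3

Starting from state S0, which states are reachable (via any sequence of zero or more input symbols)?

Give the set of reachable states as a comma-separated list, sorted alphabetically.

Answer: S0, S1, S2, S3, S4, S5

Derivation:
BFS from S0:
  visit S0: S0--a-->S1 (new), S0--b-->S4 (new), S0--c-->S5 (new)
  visit S1: S1--a-->S1 (seen), S1--b-->S5 (seen), S1--c-->S2 (new)
  visit S4: S4--a-->S1 (seen), S4--b-->S4 (seen), S4--c-->S5 (seen)
  visit S5: S5--a-->S4 (seen), S5--b-->S2 (seen), S5--c-->S3 (new)
  visit S2: S2--a-->S3 (seen), S2--b-->S3 (seen), S2--c-->S2 (seen)
  visit S3: S3--a-->S3 (seen), S3--b-->S2 (seen), S3--c-->S2 (seen)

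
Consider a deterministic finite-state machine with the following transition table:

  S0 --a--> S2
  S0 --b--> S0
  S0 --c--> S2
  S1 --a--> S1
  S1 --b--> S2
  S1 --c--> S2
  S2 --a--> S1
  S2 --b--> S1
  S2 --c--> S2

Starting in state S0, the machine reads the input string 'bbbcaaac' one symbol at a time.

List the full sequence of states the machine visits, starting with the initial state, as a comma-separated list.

Start: S0
  read 'b': S0 --b--> S0
  read 'b': S0 --b--> S0
  read 'b': S0 --b--> S0
  read 'c': S0 --c--> S2
  read 'a': S2 --a--> S1
  read 'a': S1 --a--> S1
  read 'a': S1 --a--> S1
  read 'c': S1 --c--> S2

Answer: S0, S0, S0, S0, S2, S1, S1, S1, S2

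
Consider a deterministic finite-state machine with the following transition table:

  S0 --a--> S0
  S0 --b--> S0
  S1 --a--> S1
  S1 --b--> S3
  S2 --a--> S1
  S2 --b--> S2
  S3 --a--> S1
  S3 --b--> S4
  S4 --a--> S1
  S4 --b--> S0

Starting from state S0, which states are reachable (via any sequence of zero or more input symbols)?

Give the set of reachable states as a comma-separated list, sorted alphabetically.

Answer: S0

Derivation:
BFS from S0:
  visit S0: S0--a-->S0 (seen), S0--b-->S0 (seen)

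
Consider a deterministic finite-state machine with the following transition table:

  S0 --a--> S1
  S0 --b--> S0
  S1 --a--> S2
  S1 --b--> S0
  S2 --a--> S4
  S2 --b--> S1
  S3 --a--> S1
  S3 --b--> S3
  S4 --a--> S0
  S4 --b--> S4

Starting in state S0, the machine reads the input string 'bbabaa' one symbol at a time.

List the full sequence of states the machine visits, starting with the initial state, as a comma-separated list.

Answer: S0, S0, S0, S1, S0, S1, S2

Derivation:
Start: S0
  read 'b': S0 --b--> S0
  read 'b': S0 --b--> S0
  read 'a': S0 --a--> S1
  read 'b': S1 --b--> S0
  read 'a': S0 --a--> S1
  read 'a': S1 --a--> S2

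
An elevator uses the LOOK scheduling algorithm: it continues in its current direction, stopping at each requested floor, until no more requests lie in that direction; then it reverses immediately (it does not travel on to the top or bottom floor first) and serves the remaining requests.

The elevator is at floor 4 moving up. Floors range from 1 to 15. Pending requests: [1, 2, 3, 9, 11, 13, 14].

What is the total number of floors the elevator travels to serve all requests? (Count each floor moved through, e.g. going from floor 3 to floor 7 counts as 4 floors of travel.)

Answer: 23

Derivation:
Start at floor 4 moving up, LOOK stop order: [9, 11, 13, 14, 3, 2, 1]
  4 → 9: |9-4| = 5, total = 5
  9 → 11: |11-9| = 2, total = 7
  11 → 13: |13-11| = 2, total = 9
  13 → 14: |14-13| = 1, total = 10
  14 → 3: |3-14| = 11, total = 21
  3 → 2: |2-3| = 1, total = 22
  2 → 1: |1-2| = 1, total = 23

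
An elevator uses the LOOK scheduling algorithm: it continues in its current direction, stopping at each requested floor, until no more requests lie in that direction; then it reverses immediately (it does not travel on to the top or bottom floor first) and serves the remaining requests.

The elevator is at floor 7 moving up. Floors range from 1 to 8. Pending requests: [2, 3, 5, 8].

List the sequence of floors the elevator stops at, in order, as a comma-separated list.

Answer: 8, 5, 3, 2

Derivation:
Current: 7, moving UP
Serve above first (ascending): [8]
Then reverse, serve below (descending): [5, 3, 2]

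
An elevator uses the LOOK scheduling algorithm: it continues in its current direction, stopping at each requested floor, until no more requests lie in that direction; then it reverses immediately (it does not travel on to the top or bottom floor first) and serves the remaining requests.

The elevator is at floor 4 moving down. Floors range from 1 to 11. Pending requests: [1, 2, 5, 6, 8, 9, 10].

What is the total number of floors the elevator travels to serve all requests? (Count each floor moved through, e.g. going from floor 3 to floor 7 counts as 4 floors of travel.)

Answer: 12

Derivation:
Start at floor 4 moving down, LOOK stop order: [2, 1, 5, 6, 8, 9, 10]
  4 → 2: |2-4| = 2, total = 2
  2 → 1: |1-2| = 1, total = 3
  1 → 5: |5-1| = 4, total = 7
  5 → 6: |6-5| = 1, total = 8
  6 → 8: |8-6| = 2, total = 10
  8 → 9: |9-8| = 1, total = 11
  9 → 10: |10-9| = 1, total = 12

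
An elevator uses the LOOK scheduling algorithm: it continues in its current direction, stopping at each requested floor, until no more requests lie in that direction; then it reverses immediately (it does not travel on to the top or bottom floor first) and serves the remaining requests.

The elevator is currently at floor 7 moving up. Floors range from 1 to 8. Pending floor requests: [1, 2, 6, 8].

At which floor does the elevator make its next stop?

Current floor: 7, direction: up
Requests above: [8]
Requests below: [1, 2, 6]
Moving up and requests lie above → nearest above is min([8]) = 8

Answer: 8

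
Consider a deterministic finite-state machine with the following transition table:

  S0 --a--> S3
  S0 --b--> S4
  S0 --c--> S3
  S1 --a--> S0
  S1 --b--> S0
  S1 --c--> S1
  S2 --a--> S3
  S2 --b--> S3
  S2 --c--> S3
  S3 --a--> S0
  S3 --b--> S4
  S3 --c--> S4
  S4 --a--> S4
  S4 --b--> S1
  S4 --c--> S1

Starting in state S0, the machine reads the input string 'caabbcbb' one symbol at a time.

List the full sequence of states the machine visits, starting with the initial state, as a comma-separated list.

Start: S0
  read 'c': S0 --c--> S3
  read 'a': S3 --a--> S0
  read 'a': S0 --a--> S3
  read 'b': S3 --b--> S4
  read 'b': S4 --b--> S1
  read 'c': S1 --c--> S1
  read 'b': S1 --b--> S0
  read 'b': S0 --b--> S4

Answer: S0, S3, S0, S3, S4, S1, S1, S0, S4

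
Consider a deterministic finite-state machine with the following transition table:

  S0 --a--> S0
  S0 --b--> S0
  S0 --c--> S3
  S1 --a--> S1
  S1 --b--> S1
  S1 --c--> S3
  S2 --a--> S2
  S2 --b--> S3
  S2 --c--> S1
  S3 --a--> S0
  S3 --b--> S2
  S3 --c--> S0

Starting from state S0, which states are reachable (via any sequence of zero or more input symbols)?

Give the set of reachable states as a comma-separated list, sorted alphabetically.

Answer: S0, S1, S2, S3

Derivation:
BFS from S0:
  visit S0: S0--a-->S0 (seen), S0--b-->S0 (seen), S0--c-->S3 (new)
  visit S3: S3--a-->S0 (seen), S3--b-->S2 (new), S3--c-->S0 (seen)
  visit S2: S2--a-->S2 (seen), S2--b-->S3 (seen), S2--c-->S1 (new)
  visit S1: S1--a-->S1 (seen), S1--b-->S1 (seen), S1--c-->S3 (seen)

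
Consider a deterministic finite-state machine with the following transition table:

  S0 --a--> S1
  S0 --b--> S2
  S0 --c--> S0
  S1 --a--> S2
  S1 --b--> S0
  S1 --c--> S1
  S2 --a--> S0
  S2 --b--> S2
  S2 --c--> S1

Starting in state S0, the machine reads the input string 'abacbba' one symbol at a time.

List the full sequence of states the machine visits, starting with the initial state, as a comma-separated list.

Answer: S0, S1, S0, S1, S1, S0, S2, S0

Derivation:
Start: S0
  read 'a': S0 --a--> S1
  read 'b': S1 --b--> S0
  read 'a': S0 --a--> S1
  read 'c': S1 --c--> S1
  read 'b': S1 --b--> S0
  read 'b': S0 --b--> S2
  read 'a': S2 --a--> S0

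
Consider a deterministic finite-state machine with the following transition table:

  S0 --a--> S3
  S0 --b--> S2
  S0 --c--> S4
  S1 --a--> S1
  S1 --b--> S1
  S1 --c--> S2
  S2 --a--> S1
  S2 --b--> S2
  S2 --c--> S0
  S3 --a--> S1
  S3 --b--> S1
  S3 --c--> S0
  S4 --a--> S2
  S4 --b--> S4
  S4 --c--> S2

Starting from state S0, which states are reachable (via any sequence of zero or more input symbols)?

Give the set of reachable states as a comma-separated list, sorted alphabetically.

Answer: S0, S1, S2, S3, S4

Derivation:
BFS from S0:
  visit S0: S0--a-->S3 (new), S0--b-->S2 (new), S0--c-->S4 (new)
  visit S3: S3--a-->S1 (new), S3--b-->S1 (seen), S3--c-->S0 (seen)
  visit S2: S2--a-->S1 (seen), S2--b-->S2 (seen), S2--c-->S0 (seen)
  visit S4: S4--a-->S2 (seen), S4--b-->S4 (seen), S4--c-->S2 (seen)
  visit S1: S1--a-->S1 (seen), S1--b-->S1 (seen), S1--c-->S2 (seen)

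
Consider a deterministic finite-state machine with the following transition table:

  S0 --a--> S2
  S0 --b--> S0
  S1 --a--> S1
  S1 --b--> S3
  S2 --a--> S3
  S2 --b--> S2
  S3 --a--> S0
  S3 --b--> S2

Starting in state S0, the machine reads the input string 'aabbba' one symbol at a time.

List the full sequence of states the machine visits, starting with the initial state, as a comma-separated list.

Start: S0
  read 'a': S0 --a--> S2
  read 'a': S2 --a--> S3
  read 'b': S3 --b--> S2
  read 'b': S2 --b--> S2
  read 'b': S2 --b--> S2
  read 'a': S2 --a--> S3

Answer: S0, S2, S3, S2, S2, S2, S3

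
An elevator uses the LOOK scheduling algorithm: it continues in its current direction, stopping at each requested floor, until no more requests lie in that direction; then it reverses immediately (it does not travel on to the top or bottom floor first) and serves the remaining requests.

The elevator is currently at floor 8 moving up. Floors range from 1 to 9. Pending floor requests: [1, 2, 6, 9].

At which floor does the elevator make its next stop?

Answer: 9

Derivation:
Current floor: 8, direction: up
Requests above: [9]
Requests below: [1, 2, 6]
Moving up and requests lie above → nearest above is min([9]) = 9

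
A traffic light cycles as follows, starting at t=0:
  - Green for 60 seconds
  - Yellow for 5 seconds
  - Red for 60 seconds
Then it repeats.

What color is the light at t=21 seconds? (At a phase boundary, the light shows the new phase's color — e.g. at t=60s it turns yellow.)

Cycle length = 60 + 5 + 60 = 125s
t = 21, phase_t = 21 mod 125 = 21
21 < 60 (green end) → GREEN

Answer: green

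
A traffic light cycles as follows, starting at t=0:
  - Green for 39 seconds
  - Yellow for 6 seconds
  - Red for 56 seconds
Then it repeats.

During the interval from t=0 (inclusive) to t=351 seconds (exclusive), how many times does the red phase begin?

Cycle = 39+6+56 = 101s
red phase starts at t = k*101 + 45 for k=0,1,2,...
Need k*101+45 < 351 → k < 3.030
k ∈ {0, ..., 3} → 4 starts

Answer: 4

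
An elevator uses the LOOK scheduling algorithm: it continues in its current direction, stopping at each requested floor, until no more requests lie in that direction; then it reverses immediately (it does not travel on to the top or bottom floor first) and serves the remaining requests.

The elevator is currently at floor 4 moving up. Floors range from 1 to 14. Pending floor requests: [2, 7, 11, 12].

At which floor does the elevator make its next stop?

Current floor: 4, direction: up
Requests above: [7, 11, 12]
Requests below: [2]
Moving up and requests lie above → nearest above is min([7, 11, 12]) = 7

Answer: 7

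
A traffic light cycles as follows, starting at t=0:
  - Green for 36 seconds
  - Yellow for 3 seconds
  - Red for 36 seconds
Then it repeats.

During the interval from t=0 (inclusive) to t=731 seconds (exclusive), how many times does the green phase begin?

Answer: 10

Derivation:
Cycle = 36+3+36 = 75s
green phase starts at t = k*75 + 0 for k=0,1,2,...
Need k*75+0 < 731 → k < 9.747
k ∈ {0, ..., 9} → 10 starts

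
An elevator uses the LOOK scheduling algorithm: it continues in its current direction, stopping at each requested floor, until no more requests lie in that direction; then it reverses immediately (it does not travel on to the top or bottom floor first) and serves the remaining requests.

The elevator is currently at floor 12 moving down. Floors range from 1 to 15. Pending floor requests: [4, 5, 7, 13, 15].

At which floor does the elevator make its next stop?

Answer: 7

Derivation:
Current floor: 12, direction: down
Requests above: [13, 15]
Requests below: [4, 5, 7]
Moving down and requests lie below → nearest below is max([4, 5, 7]) = 7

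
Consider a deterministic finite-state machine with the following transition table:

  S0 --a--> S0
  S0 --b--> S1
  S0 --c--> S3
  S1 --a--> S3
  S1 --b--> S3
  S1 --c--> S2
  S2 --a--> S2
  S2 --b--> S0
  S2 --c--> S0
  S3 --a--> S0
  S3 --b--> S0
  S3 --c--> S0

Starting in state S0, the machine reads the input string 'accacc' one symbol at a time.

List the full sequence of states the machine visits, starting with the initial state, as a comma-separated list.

Answer: S0, S0, S3, S0, S0, S3, S0

Derivation:
Start: S0
  read 'a': S0 --a--> S0
  read 'c': S0 --c--> S3
  read 'c': S3 --c--> S0
  read 'a': S0 --a--> S0
  read 'c': S0 --c--> S3
  read 'c': S3 --c--> S0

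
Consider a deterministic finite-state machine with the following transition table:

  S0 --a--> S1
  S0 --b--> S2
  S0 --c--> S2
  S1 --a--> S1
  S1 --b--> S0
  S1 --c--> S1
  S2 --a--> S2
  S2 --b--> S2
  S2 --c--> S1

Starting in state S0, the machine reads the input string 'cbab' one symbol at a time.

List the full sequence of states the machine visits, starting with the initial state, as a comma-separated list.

Answer: S0, S2, S2, S2, S2

Derivation:
Start: S0
  read 'c': S0 --c--> S2
  read 'b': S2 --b--> S2
  read 'a': S2 --a--> S2
  read 'b': S2 --b--> S2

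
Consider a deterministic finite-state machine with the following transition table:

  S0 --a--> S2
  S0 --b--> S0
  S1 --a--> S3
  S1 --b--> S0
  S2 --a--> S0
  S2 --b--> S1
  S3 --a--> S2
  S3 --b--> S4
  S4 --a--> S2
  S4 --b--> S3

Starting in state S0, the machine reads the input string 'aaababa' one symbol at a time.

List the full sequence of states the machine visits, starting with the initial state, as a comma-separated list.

Start: S0
  read 'a': S0 --a--> S2
  read 'a': S2 --a--> S0
  read 'a': S0 --a--> S2
  read 'b': S2 --b--> S1
  read 'a': S1 --a--> S3
  read 'b': S3 --b--> S4
  read 'a': S4 --a--> S2

Answer: S0, S2, S0, S2, S1, S3, S4, S2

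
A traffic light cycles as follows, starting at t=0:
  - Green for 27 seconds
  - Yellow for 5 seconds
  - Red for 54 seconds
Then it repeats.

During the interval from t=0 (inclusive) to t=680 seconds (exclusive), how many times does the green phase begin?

Cycle = 27+5+54 = 86s
green phase starts at t = k*86 + 0 for k=0,1,2,...
Need k*86+0 < 680 → k < 7.907
k ∈ {0, ..., 7} → 8 starts

Answer: 8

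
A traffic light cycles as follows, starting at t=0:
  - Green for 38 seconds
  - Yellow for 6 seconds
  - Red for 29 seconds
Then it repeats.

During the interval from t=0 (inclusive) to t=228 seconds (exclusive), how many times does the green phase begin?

Answer: 4

Derivation:
Cycle = 38+6+29 = 73s
green phase starts at t = k*73 + 0 for k=0,1,2,...
Need k*73+0 < 228 → k < 3.123
k ∈ {0, ..., 3} → 4 starts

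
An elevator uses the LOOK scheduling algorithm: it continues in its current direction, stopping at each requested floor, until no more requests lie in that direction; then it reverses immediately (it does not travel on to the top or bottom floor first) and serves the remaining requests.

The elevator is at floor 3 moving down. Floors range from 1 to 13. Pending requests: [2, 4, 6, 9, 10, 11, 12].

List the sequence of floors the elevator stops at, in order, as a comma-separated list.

Current: 3, moving DOWN
Serve below first (descending): [2]
Then reverse, serve above (ascending): [4, 6, 9, 10, 11, 12]

Answer: 2, 4, 6, 9, 10, 11, 12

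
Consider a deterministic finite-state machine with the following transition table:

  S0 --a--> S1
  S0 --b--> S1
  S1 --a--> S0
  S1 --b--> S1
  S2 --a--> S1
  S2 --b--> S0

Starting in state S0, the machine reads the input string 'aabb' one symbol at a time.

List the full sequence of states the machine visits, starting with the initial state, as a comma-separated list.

Start: S0
  read 'a': S0 --a--> S1
  read 'a': S1 --a--> S0
  read 'b': S0 --b--> S1
  read 'b': S1 --b--> S1

Answer: S0, S1, S0, S1, S1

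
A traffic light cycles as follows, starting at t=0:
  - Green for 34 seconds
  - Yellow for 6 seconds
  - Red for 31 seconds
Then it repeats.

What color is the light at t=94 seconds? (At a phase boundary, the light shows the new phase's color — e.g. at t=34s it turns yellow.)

Answer: green

Derivation:
Cycle length = 34 + 6 + 31 = 71s
t = 94, phase_t = 94 mod 71 = 23
23 < 34 (green end) → GREEN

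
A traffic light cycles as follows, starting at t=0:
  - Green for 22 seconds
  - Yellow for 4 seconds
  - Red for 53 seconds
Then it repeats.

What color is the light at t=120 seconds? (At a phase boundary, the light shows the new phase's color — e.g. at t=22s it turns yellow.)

Answer: red

Derivation:
Cycle length = 22 + 4 + 53 = 79s
t = 120, phase_t = 120 mod 79 = 41
41 >= 26 → RED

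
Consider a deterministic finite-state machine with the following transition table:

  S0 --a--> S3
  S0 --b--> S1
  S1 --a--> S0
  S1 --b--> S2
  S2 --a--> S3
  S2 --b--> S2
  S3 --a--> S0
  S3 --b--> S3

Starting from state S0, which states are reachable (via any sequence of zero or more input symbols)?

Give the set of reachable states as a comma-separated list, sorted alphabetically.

BFS from S0:
  visit S0: S0--a-->S3 (new), S0--b-->S1 (new)
  visit S3: S3--a-->S0 (seen), S3--b-->S3 (seen)
  visit S1: S1--a-->S0 (seen), S1--b-->S2 (new)
  visit S2: S2--a-->S3 (seen), S2--b-->S2 (seen)

Answer: S0, S1, S2, S3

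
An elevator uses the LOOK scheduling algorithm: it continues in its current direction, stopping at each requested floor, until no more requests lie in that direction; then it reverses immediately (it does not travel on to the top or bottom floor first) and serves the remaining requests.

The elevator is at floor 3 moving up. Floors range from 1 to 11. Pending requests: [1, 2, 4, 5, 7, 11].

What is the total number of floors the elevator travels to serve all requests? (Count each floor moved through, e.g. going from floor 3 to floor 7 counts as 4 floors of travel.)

Start at floor 3 moving up, LOOK stop order: [4, 5, 7, 11, 2, 1]
  3 → 4: |4-3| = 1, total = 1
  4 → 5: |5-4| = 1, total = 2
  5 → 7: |7-5| = 2, total = 4
  7 → 11: |11-7| = 4, total = 8
  11 → 2: |2-11| = 9, total = 17
  2 → 1: |1-2| = 1, total = 18

Answer: 18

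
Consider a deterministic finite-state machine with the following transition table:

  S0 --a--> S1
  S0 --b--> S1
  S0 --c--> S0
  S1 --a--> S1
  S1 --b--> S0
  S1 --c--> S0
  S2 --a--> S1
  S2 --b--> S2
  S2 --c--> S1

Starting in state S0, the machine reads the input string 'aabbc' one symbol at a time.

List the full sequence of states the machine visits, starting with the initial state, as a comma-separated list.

Answer: S0, S1, S1, S0, S1, S0

Derivation:
Start: S0
  read 'a': S0 --a--> S1
  read 'a': S1 --a--> S1
  read 'b': S1 --b--> S0
  read 'b': S0 --b--> S1
  read 'c': S1 --c--> S0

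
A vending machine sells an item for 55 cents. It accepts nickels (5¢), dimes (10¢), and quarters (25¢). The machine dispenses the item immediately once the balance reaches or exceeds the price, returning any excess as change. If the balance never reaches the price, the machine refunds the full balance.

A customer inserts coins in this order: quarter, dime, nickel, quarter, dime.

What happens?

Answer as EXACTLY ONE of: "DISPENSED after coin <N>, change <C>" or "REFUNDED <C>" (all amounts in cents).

Price: 55¢
Coin 1 (quarter, 25¢): balance = 25¢
Coin 2 (dime, 10¢): balance = 35¢
Coin 3 (nickel, 5¢): balance = 40¢
Coin 4 (quarter, 25¢): balance = 65¢
  → balance >= price → DISPENSE, change = 65 - 55 = 10¢

Answer: DISPENSED after coin 4, change 10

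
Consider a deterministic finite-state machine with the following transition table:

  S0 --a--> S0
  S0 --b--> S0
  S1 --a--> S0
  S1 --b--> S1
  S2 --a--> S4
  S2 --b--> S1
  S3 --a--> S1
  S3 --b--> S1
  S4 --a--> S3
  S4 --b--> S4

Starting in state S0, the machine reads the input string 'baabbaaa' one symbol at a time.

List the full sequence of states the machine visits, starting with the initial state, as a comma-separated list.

Start: S0
  read 'b': S0 --b--> S0
  read 'a': S0 --a--> S0
  read 'a': S0 --a--> S0
  read 'b': S0 --b--> S0
  read 'b': S0 --b--> S0
  read 'a': S0 --a--> S0
  read 'a': S0 --a--> S0
  read 'a': S0 --a--> S0

Answer: S0, S0, S0, S0, S0, S0, S0, S0, S0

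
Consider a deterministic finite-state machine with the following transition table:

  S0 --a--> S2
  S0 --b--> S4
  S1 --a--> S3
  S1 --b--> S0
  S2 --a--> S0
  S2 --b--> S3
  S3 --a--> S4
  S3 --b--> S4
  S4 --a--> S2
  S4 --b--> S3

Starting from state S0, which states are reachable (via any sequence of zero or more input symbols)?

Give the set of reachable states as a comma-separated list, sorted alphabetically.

Answer: S0, S2, S3, S4

Derivation:
BFS from S0:
  visit S0: S0--a-->S2 (new), S0--b-->S4 (new)
  visit S2: S2--a-->S0 (seen), S2--b-->S3 (new)
  visit S4: S4--a-->S2 (seen), S4--b-->S3 (seen)
  visit S3: S3--a-->S4 (seen), S3--b-->S4 (seen)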